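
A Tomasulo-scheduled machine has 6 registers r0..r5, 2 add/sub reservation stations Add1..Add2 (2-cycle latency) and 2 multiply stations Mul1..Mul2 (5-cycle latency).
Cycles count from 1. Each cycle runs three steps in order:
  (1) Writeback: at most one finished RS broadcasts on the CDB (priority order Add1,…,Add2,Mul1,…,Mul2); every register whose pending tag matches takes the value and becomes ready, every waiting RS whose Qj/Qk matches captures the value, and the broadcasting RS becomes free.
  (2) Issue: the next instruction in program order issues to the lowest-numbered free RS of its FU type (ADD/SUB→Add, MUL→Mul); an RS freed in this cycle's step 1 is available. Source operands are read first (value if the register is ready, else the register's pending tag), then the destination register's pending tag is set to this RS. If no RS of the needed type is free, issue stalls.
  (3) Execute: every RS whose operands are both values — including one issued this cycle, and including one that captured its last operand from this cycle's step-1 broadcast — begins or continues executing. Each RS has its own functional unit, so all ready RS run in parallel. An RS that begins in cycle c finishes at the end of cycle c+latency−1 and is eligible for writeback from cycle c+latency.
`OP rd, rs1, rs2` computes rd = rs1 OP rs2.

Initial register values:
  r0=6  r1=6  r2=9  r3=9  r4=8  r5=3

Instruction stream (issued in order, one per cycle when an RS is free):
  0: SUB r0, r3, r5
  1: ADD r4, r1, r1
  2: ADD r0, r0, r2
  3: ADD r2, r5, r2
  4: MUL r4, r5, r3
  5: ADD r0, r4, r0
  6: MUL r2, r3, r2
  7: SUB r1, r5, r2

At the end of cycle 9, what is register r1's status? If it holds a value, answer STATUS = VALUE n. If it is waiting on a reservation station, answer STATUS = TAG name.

STATUS = TAG Add2

  c1: issue SUB r0<-Add1  regs: r0:Add1,r1:6,r2:9,r3:9,r4:8,r5:3
  c2: issue ADD r4<-Add2  regs: r0:Add1,r1:6,r2:9,r3:9,r4:Add2,r5:3
  c3: CDB Add1=6; issue ADD r0<-Add1  regs: r0:Add1,r1:6,r2:9,r3:9,r4:Add2,r5:3
  c4: CDB Add2=12; issue ADD r2<-Add2  regs: r0:Add1,r1:6,r2:Add2,r3:9,r4:12,r5:3
  c5: CDB Add1=15; issue MUL r4<-Mul1  regs: r0:15,r1:6,r2:Add2,r3:9,r4:Mul1,r5:3
  c6: CDB Add2=12; issue ADD r0<-Add1  regs: r0:Add1,r1:6,r2:12,r3:9,r4:Mul1,r5:3
  c7: issue MUL r2<-Mul2  regs: r0:Add1,r1:6,r2:Mul2,r3:9,r4:Mul1,r5:3
  c8: issue SUB r1<-Add2  regs: r0:Add1,r1:Add2,r2:Mul2,r3:9,r4:Mul1,r5:3
  c9: -  regs: r0:Add1,r1:Add2,r2:Mul2,r3:9,r4:Mul1,r5:3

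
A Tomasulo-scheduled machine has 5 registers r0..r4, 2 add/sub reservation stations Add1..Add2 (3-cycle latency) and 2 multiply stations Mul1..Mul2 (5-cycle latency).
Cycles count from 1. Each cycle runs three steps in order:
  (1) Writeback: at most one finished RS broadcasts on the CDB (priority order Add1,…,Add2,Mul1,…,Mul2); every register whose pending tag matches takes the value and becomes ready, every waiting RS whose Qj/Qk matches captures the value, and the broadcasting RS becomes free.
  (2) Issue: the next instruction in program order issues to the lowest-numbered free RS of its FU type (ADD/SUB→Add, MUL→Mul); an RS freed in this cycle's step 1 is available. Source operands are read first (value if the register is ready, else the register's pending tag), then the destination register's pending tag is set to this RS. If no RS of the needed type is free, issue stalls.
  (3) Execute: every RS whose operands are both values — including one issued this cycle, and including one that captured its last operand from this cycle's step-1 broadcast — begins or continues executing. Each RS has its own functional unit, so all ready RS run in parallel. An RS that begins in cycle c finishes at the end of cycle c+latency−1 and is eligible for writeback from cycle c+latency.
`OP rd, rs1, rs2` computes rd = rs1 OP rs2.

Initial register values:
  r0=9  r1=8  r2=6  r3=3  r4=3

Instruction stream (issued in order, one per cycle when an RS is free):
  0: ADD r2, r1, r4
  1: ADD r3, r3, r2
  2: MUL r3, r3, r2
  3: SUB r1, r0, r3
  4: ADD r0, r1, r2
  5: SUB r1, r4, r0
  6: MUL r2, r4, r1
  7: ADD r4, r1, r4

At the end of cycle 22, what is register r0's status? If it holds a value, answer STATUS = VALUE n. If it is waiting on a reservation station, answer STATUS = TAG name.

STATUS = VALUE -134

c1: issue ADD r2<-Add1 | r0:9,r1:8,r2:Add1,r3:3,r4:3
c2: issue ADD r3<-Add2 | r0:9,r1:8,r2:Add1,r3:Add2,r4:3
c3: issue MUL r3<-Mul1 | r0:9,r1:8,r2:Add1,r3:Mul1,r4:3
c4: CDB Add1=11; issue SUB r1<-Add1 | r0:9,r1:Add1,r2:11,r3:Mul1,r4:3
c5: stall | r0:9,r1:Add1,r2:11,r3:Mul1,r4:3
c6: stall | r0:9,r1:Add1,r2:11,r3:Mul1,r4:3
c7: CDB Add2=14; issue ADD r0<-Add2 | r0:Add2,r1:Add1,r2:11,r3:Mul1,r4:3
c8: stall | r0:Add2,r1:Add1,r2:11,r3:Mul1,r4:3
c9: stall | r0:Add2,r1:Add1,r2:11,r3:Mul1,r4:3
c10: stall | r0:Add2,r1:Add1,r2:11,r3:Mul1,r4:3
c11: stall | r0:Add2,r1:Add1,r2:11,r3:Mul1,r4:3
c12: CDB Mul1=154; stall | r0:Add2,r1:Add1,r2:11,r3:154,r4:3
c13: stall | r0:Add2,r1:Add1,r2:11,r3:154,r4:3
c14: stall | r0:Add2,r1:Add1,r2:11,r3:154,r4:3
c15: CDB Add1=-145; issue SUB r1<-Add1 | r0:Add2,r1:Add1,r2:11,r3:154,r4:3
c16: issue MUL r2<-Mul1 | r0:Add2,r1:Add1,r2:Mul1,r3:154,r4:3
c17: stall | r0:Add2,r1:Add1,r2:Mul1,r3:154,r4:3
c18: CDB Add2=-134; issue ADD r4<-Add2 | r0:-134,r1:Add1,r2:Mul1,r3:154,r4:Add2
c19: - | r0:-134,r1:Add1,r2:Mul1,r3:154,r4:Add2
c20: - | r0:-134,r1:Add1,r2:Mul1,r3:154,r4:Add2
c21: CDB Add1=137 | r0:-134,r1:137,r2:Mul1,r3:154,r4:Add2
c22: - | r0:-134,r1:137,r2:Mul1,r3:154,r4:Add2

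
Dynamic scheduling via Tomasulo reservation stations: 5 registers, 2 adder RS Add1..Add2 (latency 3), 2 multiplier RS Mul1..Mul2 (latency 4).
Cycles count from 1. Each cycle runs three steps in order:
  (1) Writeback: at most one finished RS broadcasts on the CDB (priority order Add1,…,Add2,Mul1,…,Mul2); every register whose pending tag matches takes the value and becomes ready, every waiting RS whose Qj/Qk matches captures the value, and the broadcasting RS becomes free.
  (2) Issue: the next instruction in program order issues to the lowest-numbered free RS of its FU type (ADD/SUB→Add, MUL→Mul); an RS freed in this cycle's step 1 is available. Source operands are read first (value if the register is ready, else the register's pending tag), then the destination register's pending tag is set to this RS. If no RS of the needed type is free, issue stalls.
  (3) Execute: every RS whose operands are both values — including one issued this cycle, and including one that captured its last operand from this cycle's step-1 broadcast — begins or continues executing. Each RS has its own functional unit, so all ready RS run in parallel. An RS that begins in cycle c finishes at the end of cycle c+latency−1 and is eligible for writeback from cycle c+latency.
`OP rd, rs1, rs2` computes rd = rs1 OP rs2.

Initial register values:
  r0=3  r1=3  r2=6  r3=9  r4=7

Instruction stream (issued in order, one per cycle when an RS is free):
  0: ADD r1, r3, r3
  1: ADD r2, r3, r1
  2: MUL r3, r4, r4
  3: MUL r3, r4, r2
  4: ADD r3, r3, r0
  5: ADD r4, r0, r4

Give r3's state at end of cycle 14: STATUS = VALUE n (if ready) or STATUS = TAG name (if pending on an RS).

STATUS = VALUE 192

  c1: issue ADD r1<-Add1  regs: r0:3,r1:Add1,r2:6,r3:9,r4:7
  c2: issue ADD r2<-Add2  regs: r0:3,r1:Add1,r2:Add2,r3:9,r4:7
  c3: issue MUL r3<-Mul1  regs: r0:3,r1:Add1,r2:Add2,r3:Mul1,r4:7
  c4: CDB Add1=18; issue MUL r3<-Mul2  regs: r0:3,r1:18,r2:Add2,r3:Mul2,r4:7
  c5: issue ADD r3<-Add1  regs: r0:3,r1:18,r2:Add2,r3:Add1,r4:7
  c6: stall  regs: r0:3,r1:18,r2:Add2,r3:Add1,r4:7
  c7: CDB Add2=27; issue ADD r4<-Add2  regs: r0:3,r1:18,r2:27,r3:Add1,r4:Add2
  c8: CDB Mul1=49  regs: r0:3,r1:18,r2:27,r3:Add1,r4:Add2
  c9: -  regs: r0:3,r1:18,r2:27,r3:Add1,r4:Add2
  c10: CDB Add2=10  regs: r0:3,r1:18,r2:27,r3:Add1,r4:10
  c11: CDB Mul2=189  regs: r0:3,r1:18,r2:27,r3:Add1,r4:10
  c12: -  regs: r0:3,r1:18,r2:27,r3:Add1,r4:10
  c13: -  regs: r0:3,r1:18,r2:27,r3:Add1,r4:10
  c14: CDB Add1=192  regs: r0:3,r1:18,r2:27,r3:192,r4:10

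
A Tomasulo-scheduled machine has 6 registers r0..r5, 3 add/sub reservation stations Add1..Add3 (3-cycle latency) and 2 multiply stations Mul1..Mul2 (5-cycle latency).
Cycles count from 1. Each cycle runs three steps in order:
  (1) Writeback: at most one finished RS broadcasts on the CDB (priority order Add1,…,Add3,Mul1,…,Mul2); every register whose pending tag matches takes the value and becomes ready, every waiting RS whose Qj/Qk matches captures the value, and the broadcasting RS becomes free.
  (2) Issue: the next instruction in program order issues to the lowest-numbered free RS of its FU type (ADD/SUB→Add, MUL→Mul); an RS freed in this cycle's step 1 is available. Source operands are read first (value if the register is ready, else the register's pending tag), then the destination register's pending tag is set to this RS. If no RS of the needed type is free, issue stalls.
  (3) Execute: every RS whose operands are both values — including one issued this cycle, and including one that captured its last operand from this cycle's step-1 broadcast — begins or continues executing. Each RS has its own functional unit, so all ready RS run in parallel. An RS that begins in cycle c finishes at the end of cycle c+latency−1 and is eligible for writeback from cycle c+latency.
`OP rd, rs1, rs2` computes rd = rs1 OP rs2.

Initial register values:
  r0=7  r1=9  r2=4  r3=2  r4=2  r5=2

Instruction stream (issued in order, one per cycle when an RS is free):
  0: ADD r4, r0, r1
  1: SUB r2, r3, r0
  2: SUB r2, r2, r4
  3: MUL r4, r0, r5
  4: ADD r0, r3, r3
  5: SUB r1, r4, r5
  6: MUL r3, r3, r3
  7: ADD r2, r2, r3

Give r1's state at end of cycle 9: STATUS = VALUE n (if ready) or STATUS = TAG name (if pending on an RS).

cycle 1: issue ADD r4<-Add1 // r0:7,r1:9,r2:4,r3:2,r4:Add1,r5:2
cycle 2: issue SUB r2<-Add2 // r0:7,r1:9,r2:Add2,r3:2,r4:Add1,r5:2
cycle 3: issue SUB r2<-Add3 // r0:7,r1:9,r2:Add3,r3:2,r4:Add1,r5:2
cycle 4: CDB Add1=16; issue MUL r4<-Mul1 // r0:7,r1:9,r2:Add3,r3:2,r4:Mul1,r5:2
cycle 5: CDB Add2=-5; issue ADD r0<-Add1 // r0:Add1,r1:9,r2:Add3,r3:2,r4:Mul1,r5:2
cycle 6: issue SUB r1<-Add2 // r0:Add1,r1:Add2,r2:Add3,r3:2,r4:Mul1,r5:2
cycle 7: issue MUL r3<-Mul2 // r0:Add1,r1:Add2,r2:Add3,r3:Mul2,r4:Mul1,r5:2
cycle 8: CDB Add1=4; issue ADD r2<-Add1 // r0:4,r1:Add2,r2:Add1,r3:Mul2,r4:Mul1,r5:2
cycle 9: CDB Add3=-21 // r0:4,r1:Add2,r2:Add1,r3:Mul2,r4:Mul1,r5:2

STATUS = TAG Add2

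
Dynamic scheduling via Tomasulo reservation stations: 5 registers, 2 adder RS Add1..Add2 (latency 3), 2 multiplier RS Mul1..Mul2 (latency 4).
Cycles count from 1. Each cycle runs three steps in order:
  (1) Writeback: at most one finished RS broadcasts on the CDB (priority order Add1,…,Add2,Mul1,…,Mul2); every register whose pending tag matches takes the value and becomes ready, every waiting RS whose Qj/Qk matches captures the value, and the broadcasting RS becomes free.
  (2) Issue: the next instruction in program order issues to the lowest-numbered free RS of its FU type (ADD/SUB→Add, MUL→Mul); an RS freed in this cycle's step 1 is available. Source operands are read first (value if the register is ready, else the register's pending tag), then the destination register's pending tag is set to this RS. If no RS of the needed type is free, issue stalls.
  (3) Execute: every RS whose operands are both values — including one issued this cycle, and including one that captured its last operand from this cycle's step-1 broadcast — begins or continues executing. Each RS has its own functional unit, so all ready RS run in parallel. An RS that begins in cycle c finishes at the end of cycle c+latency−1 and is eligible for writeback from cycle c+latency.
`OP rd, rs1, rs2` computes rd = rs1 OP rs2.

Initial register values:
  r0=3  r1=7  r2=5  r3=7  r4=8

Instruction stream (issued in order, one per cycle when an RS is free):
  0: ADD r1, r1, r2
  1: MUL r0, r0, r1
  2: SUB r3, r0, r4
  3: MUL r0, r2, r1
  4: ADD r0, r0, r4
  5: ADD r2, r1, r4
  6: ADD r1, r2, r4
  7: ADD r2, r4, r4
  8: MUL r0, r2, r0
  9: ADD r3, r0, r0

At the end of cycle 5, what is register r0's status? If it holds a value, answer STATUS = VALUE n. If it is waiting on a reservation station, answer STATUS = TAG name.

c1: issue ADD r1<-Add1 | r0:3,r1:Add1,r2:5,r3:7,r4:8
c2: issue MUL r0<-Mul1 | r0:Mul1,r1:Add1,r2:5,r3:7,r4:8
c3: issue SUB r3<-Add2 | r0:Mul1,r1:Add1,r2:5,r3:Add2,r4:8
c4: CDB Add1=12; issue MUL r0<-Mul2 | r0:Mul2,r1:12,r2:5,r3:Add2,r4:8
c5: issue ADD r0<-Add1 | r0:Add1,r1:12,r2:5,r3:Add2,r4:8

STATUS = TAG Add1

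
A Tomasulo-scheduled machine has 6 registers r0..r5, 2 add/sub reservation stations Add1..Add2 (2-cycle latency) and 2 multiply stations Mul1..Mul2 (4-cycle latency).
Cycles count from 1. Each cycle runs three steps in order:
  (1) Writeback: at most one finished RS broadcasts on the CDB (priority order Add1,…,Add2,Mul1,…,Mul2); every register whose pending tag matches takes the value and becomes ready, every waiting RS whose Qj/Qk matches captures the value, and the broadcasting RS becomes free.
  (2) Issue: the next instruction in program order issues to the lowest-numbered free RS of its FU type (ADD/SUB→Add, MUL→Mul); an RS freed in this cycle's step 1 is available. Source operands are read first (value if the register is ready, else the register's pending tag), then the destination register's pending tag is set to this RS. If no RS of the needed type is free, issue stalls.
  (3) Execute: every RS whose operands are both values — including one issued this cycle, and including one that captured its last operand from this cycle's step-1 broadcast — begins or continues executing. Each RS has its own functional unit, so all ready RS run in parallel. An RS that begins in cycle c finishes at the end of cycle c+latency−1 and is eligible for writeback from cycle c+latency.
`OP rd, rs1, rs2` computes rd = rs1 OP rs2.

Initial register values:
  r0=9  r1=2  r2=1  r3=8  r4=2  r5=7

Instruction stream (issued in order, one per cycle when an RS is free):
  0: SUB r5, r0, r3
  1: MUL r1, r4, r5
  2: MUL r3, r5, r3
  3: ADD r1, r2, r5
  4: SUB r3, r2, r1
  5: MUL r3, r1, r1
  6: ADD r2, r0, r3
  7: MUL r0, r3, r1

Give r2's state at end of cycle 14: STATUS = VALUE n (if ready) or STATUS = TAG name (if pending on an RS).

c1: issue SUB r5<-Add1 | r0:9,r1:2,r2:1,r3:8,r4:2,r5:Add1
c2: issue MUL r1<-Mul1 | r0:9,r1:Mul1,r2:1,r3:8,r4:2,r5:Add1
c3: CDB Add1=1; issue MUL r3<-Mul2 | r0:9,r1:Mul1,r2:1,r3:Mul2,r4:2,r5:1
c4: issue ADD r1<-Add1 | r0:9,r1:Add1,r2:1,r3:Mul2,r4:2,r5:1
c5: issue SUB r3<-Add2 | r0:9,r1:Add1,r2:1,r3:Add2,r4:2,r5:1
c6: CDB Add1=2; stall | r0:9,r1:2,r2:1,r3:Add2,r4:2,r5:1
c7: CDB Mul1=2; issue MUL r3<-Mul1 | r0:9,r1:2,r2:1,r3:Mul1,r4:2,r5:1
c8: CDB Add2=-1; issue ADD r2<-Add1 | r0:9,r1:2,r2:Add1,r3:Mul1,r4:2,r5:1
c9: CDB Mul2=8; issue MUL r0<-Mul2 | r0:Mul2,r1:2,r2:Add1,r3:Mul1,r4:2,r5:1
c10: - | r0:Mul2,r1:2,r2:Add1,r3:Mul1,r4:2,r5:1
c11: CDB Mul1=4 | r0:Mul2,r1:2,r2:Add1,r3:4,r4:2,r5:1
c12: - | r0:Mul2,r1:2,r2:Add1,r3:4,r4:2,r5:1
c13: CDB Add1=13 | r0:Mul2,r1:2,r2:13,r3:4,r4:2,r5:1
c14: - | r0:Mul2,r1:2,r2:13,r3:4,r4:2,r5:1

STATUS = VALUE 13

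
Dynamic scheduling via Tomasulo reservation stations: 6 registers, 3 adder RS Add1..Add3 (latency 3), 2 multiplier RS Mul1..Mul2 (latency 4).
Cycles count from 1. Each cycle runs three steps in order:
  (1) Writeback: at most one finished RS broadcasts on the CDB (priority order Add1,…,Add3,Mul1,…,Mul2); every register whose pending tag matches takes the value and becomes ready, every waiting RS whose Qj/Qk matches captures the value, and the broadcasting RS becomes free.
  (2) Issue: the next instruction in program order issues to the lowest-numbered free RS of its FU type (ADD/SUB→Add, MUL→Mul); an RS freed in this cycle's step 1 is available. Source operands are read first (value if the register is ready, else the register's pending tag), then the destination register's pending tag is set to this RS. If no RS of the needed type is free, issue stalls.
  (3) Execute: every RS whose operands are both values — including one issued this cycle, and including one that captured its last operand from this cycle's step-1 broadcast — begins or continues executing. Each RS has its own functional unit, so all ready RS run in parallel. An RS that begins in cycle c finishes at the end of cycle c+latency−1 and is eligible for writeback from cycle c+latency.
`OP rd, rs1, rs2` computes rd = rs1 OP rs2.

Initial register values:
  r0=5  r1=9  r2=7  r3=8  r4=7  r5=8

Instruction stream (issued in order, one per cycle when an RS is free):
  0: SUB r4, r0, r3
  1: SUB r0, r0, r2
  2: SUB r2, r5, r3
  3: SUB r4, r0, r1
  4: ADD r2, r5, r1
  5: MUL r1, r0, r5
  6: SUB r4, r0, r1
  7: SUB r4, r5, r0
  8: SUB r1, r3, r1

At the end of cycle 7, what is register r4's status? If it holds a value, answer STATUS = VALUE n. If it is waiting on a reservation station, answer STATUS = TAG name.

STATUS = TAG Add3

  c1: issue SUB r4<-Add1  regs: r0:5,r1:9,r2:7,r3:8,r4:Add1,r5:8
  c2: issue SUB r0<-Add2  regs: r0:Add2,r1:9,r2:7,r3:8,r4:Add1,r5:8
  c3: issue SUB r2<-Add3  regs: r0:Add2,r1:9,r2:Add3,r3:8,r4:Add1,r5:8
  c4: CDB Add1=-3; issue SUB r4<-Add1  regs: r0:Add2,r1:9,r2:Add3,r3:8,r4:Add1,r5:8
  c5: CDB Add2=-2; issue ADD r2<-Add2  regs: r0:-2,r1:9,r2:Add2,r3:8,r4:Add1,r5:8
  c6: CDB Add3=0; issue MUL r1<-Mul1  regs: r0:-2,r1:Mul1,r2:Add2,r3:8,r4:Add1,r5:8
  c7: issue SUB r4<-Add3  regs: r0:-2,r1:Mul1,r2:Add2,r3:8,r4:Add3,r5:8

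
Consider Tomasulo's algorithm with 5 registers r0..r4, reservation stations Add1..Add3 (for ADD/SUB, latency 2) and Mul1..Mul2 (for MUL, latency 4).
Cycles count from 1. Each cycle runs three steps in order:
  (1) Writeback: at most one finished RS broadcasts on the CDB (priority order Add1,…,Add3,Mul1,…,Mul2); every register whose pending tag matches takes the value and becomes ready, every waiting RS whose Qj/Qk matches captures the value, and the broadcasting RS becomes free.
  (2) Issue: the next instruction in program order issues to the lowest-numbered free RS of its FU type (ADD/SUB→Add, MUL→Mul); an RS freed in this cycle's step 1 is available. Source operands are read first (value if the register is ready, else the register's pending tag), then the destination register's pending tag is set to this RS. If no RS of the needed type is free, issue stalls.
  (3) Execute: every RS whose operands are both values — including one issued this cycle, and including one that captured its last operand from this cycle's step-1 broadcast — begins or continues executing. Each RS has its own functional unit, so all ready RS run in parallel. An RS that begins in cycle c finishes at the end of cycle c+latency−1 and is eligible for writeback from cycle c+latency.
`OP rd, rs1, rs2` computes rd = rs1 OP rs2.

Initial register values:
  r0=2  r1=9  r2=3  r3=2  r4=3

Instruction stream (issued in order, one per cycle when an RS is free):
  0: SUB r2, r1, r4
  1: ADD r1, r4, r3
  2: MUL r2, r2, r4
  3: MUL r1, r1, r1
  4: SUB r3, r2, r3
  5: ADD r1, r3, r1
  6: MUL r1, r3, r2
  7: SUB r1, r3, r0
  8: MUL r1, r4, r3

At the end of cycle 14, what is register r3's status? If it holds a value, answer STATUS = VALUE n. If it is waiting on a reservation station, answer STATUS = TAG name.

STATUS = VALUE 16

cycle 1: issue SUB r2<-Add1 // r0:2,r1:9,r2:Add1,r3:2,r4:3
cycle 2: issue ADD r1<-Add2 // r0:2,r1:Add2,r2:Add1,r3:2,r4:3
cycle 3: CDB Add1=6; issue MUL r2<-Mul1 // r0:2,r1:Add2,r2:Mul1,r3:2,r4:3
cycle 4: CDB Add2=5; issue MUL r1<-Mul2 // r0:2,r1:Mul2,r2:Mul1,r3:2,r4:3
cycle 5: issue SUB r3<-Add1 // r0:2,r1:Mul2,r2:Mul1,r3:Add1,r4:3
cycle 6: issue ADD r1<-Add2 // r0:2,r1:Add2,r2:Mul1,r3:Add1,r4:3
cycle 7: CDB Mul1=18; issue MUL r1<-Mul1 // r0:2,r1:Mul1,r2:18,r3:Add1,r4:3
cycle 8: CDB Mul2=25; issue SUB r1<-Add3 // r0:2,r1:Add3,r2:18,r3:Add1,r4:3
cycle 9: CDB Add1=16; issue MUL r1<-Mul2 // r0:2,r1:Mul2,r2:18,r3:16,r4:3
cycle 10: - // r0:2,r1:Mul2,r2:18,r3:16,r4:3
cycle 11: CDB Add2=41 // r0:2,r1:Mul2,r2:18,r3:16,r4:3
cycle 12: CDB Add3=14 // r0:2,r1:Mul2,r2:18,r3:16,r4:3
cycle 13: CDB Mul1=288 // r0:2,r1:Mul2,r2:18,r3:16,r4:3
cycle 14: CDB Mul2=48 // r0:2,r1:48,r2:18,r3:16,r4:3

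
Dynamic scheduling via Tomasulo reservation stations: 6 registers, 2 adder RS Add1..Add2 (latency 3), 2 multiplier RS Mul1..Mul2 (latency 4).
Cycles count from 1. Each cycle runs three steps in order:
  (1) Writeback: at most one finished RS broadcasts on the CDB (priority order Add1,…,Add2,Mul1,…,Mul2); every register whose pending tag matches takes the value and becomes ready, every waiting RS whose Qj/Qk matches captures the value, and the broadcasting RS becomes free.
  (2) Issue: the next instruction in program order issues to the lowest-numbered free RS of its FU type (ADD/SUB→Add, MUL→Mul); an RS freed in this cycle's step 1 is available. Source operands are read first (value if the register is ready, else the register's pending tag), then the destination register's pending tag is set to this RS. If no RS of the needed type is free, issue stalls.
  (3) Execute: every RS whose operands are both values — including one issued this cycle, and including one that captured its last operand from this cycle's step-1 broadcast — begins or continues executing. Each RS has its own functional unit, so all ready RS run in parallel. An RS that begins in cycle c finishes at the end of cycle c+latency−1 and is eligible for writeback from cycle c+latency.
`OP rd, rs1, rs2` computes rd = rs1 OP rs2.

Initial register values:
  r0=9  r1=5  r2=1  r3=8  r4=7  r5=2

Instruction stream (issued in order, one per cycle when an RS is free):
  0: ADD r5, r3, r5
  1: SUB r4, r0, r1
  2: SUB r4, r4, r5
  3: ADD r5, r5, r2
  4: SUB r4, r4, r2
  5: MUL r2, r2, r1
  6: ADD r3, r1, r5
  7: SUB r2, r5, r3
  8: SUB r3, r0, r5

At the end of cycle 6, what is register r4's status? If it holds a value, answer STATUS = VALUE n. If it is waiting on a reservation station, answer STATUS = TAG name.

c1: issue ADD r5<-Add1 | r0:9,r1:5,r2:1,r3:8,r4:7,r5:Add1
c2: issue SUB r4<-Add2 | r0:9,r1:5,r2:1,r3:8,r4:Add2,r5:Add1
c3: stall | r0:9,r1:5,r2:1,r3:8,r4:Add2,r5:Add1
c4: CDB Add1=10; issue SUB r4<-Add1 | r0:9,r1:5,r2:1,r3:8,r4:Add1,r5:10
c5: CDB Add2=4; issue ADD r5<-Add2 | r0:9,r1:5,r2:1,r3:8,r4:Add1,r5:Add2
c6: stall | r0:9,r1:5,r2:1,r3:8,r4:Add1,r5:Add2

STATUS = TAG Add1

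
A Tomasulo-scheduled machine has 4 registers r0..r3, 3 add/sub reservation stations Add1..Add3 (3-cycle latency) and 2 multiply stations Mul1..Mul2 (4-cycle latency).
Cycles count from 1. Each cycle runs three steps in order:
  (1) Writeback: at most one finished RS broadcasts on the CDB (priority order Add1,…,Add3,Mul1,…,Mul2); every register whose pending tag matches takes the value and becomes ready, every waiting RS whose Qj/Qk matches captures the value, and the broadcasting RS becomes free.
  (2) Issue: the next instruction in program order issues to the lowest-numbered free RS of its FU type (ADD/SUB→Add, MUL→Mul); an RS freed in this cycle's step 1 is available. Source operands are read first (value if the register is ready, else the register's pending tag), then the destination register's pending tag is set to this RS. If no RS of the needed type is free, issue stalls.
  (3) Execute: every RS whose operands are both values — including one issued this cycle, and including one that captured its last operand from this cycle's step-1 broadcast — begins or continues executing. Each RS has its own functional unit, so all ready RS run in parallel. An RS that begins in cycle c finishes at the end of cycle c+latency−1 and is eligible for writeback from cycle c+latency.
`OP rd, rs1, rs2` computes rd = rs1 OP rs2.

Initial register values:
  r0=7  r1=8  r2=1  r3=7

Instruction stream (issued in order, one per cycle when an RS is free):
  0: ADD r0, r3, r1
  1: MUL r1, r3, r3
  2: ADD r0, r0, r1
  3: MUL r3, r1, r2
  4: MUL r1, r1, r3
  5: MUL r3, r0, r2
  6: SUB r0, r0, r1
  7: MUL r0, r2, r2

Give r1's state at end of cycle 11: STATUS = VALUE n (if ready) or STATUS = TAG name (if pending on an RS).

  c1: issue ADD r0<-Add1  regs: r0:Add1,r1:8,r2:1,r3:7
  c2: issue MUL r1<-Mul1  regs: r0:Add1,r1:Mul1,r2:1,r3:7
  c3: issue ADD r0<-Add2  regs: r0:Add2,r1:Mul1,r2:1,r3:7
  c4: CDB Add1=15; issue MUL r3<-Mul2  regs: r0:Add2,r1:Mul1,r2:1,r3:Mul2
  c5: stall  regs: r0:Add2,r1:Mul1,r2:1,r3:Mul2
  c6: CDB Mul1=49; issue MUL r1<-Mul1  regs: r0:Add2,r1:Mul1,r2:1,r3:Mul2
  c7: stall  regs: r0:Add2,r1:Mul1,r2:1,r3:Mul2
  c8: stall  regs: r0:Add2,r1:Mul1,r2:1,r3:Mul2
  c9: CDB Add2=64; stall  regs: r0:64,r1:Mul1,r2:1,r3:Mul2
  c10: CDB Mul2=49; issue MUL r3<-Mul2  regs: r0:64,r1:Mul1,r2:1,r3:Mul2
  c11: issue SUB r0<-Add1  regs: r0:Add1,r1:Mul1,r2:1,r3:Mul2

STATUS = TAG Mul1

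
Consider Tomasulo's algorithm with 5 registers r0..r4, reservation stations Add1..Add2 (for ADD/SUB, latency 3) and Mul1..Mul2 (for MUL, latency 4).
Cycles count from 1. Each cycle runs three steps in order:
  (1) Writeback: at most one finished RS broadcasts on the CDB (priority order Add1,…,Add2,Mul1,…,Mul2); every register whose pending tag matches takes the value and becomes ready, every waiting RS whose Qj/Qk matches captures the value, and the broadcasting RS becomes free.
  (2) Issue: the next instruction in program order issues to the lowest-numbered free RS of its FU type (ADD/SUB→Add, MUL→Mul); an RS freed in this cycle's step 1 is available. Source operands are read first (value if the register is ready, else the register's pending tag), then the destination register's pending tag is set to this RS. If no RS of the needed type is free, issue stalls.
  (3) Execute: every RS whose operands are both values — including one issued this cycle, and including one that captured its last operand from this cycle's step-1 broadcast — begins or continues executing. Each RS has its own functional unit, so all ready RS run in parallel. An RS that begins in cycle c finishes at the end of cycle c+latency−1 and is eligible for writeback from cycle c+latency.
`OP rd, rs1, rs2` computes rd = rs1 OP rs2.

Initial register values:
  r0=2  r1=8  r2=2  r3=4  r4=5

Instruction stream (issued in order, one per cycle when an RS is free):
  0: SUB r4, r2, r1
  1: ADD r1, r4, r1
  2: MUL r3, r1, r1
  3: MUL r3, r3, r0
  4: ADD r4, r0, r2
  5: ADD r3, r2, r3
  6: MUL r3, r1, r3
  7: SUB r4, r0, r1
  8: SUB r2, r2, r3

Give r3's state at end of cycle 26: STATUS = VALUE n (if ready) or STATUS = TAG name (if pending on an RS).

c1: issue SUB r4<-Add1 | r0:2,r1:8,r2:2,r3:4,r4:Add1
c2: issue ADD r1<-Add2 | r0:2,r1:Add2,r2:2,r3:4,r4:Add1
c3: issue MUL r3<-Mul1 | r0:2,r1:Add2,r2:2,r3:Mul1,r4:Add1
c4: CDB Add1=-6; issue MUL r3<-Mul2 | r0:2,r1:Add2,r2:2,r3:Mul2,r4:-6
c5: issue ADD r4<-Add1 | r0:2,r1:Add2,r2:2,r3:Mul2,r4:Add1
c6: stall | r0:2,r1:Add2,r2:2,r3:Mul2,r4:Add1
c7: CDB Add2=2; issue ADD r3<-Add2 | r0:2,r1:2,r2:2,r3:Add2,r4:Add1
c8: CDB Add1=4; stall | r0:2,r1:2,r2:2,r3:Add2,r4:4
c9: stall | r0:2,r1:2,r2:2,r3:Add2,r4:4
c10: stall | r0:2,r1:2,r2:2,r3:Add2,r4:4
c11: CDB Mul1=4; issue MUL r3<-Mul1 | r0:2,r1:2,r2:2,r3:Mul1,r4:4
c12: issue SUB r4<-Add1 | r0:2,r1:2,r2:2,r3:Mul1,r4:Add1
c13: stall | r0:2,r1:2,r2:2,r3:Mul1,r4:Add1
c14: stall | r0:2,r1:2,r2:2,r3:Mul1,r4:Add1
c15: CDB Add1=0; issue SUB r2<-Add1 | r0:2,r1:2,r2:Add1,r3:Mul1,r4:0
c16: CDB Mul2=8 | r0:2,r1:2,r2:Add1,r3:Mul1,r4:0
c17: - | r0:2,r1:2,r2:Add1,r3:Mul1,r4:0
c18: - | r0:2,r1:2,r2:Add1,r3:Mul1,r4:0
c19: CDB Add2=10 | r0:2,r1:2,r2:Add1,r3:Mul1,r4:0
c20: - | r0:2,r1:2,r2:Add1,r3:Mul1,r4:0
c21: - | r0:2,r1:2,r2:Add1,r3:Mul1,r4:0
c22: - | r0:2,r1:2,r2:Add1,r3:Mul1,r4:0
c23: CDB Mul1=20 | r0:2,r1:2,r2:Add1,r3:20,r4:0
c24: - | r0:2,r1:2,r2:Add1,r3:20,r4:0
c25: - | r0:2,r1:2,r2:Add1,r3:20,r4:0
c26: CDB Add1=-18 | r0:2,r1:2,r2:-18,r3:20,r4:0

STATUS = VALUE 20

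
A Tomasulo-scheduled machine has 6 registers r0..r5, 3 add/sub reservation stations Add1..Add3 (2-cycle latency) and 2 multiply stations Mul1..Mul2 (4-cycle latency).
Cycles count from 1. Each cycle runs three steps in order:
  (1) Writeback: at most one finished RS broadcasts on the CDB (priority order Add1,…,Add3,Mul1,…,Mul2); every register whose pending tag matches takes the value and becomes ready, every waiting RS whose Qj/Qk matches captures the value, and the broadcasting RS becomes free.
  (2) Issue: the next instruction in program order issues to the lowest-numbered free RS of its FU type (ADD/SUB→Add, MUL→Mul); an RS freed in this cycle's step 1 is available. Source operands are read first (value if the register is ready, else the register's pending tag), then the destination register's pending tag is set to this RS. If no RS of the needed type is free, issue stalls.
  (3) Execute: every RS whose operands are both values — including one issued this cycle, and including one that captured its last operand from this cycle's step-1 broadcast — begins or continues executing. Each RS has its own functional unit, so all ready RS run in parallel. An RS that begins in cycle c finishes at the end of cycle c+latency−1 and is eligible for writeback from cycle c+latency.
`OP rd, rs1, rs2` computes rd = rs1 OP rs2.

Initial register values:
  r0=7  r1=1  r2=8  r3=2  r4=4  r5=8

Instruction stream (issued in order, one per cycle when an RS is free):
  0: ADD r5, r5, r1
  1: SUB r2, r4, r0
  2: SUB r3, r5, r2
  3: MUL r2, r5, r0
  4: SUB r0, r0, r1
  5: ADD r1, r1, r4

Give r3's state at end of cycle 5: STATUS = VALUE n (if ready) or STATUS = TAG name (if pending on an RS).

STATUS = TAG Add1

cycle 1: issue ADD r5<-Add1 // r0:7,r1:1,r2:8,r3:2,r4:4,r5:Add1
cycle 2: issue SUB r2<-Add2 // r0:7,r1:1,r2:Add2,r3:2,r4:4,r5:Add1
cycle 3: CDB Add1=9; issue SUB r3<-Add1 // r0:7,r1:1,r2:Add2,r3:Add1,r4:4,r5:9
cycle 4: CDB Add2=-3; issue MUL r2<-Mul1 // r0:7,r1:1,r2:Mul1,r3:Add1,r4:4,r5:9
cycle 5: issue SUB r0<-Add2 // r0:Add2,r1:1,r2:Mul1,r3:Add1,r4:4,r5:9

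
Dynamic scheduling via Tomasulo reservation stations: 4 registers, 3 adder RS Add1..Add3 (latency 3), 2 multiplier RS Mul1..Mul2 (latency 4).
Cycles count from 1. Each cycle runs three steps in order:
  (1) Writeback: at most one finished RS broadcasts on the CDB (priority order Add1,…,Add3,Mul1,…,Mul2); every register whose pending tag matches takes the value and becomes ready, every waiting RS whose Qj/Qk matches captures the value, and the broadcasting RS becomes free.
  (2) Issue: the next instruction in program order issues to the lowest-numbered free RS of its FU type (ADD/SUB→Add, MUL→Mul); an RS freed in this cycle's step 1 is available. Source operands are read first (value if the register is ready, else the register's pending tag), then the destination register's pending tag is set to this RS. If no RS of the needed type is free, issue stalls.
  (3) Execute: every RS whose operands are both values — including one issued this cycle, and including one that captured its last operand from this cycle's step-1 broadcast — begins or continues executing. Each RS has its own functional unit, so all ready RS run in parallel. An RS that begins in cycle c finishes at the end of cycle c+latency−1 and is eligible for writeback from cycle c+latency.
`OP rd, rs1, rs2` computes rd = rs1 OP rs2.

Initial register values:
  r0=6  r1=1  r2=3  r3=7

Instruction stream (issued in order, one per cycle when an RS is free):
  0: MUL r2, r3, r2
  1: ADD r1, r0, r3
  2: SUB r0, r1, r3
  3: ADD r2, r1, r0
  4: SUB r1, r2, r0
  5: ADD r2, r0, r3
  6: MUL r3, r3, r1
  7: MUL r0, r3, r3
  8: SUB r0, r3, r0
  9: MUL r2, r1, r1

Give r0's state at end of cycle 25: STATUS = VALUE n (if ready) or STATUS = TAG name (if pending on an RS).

cycle 1: issue MUL r2<-Mul1 // r0:6,r1:1,r2:Mul1,r3:7
cycle 2: issue ADD r1<-Add1 // r0:6,r1:Add1,r2:Mul1,r3:7
cycle 3: issue SUB r0<-Add2 // r0:Add2,r1:Add1,r2:Mul1,r3:7
cycle 4: issue ADD r2<-Add3 // r0:Add2,r1:Add1,r2:Add3,r3:7
cycle 5: CDB Add1=13; issue SUB r1<-Add1 // r0:Add2,r1:Add1,r2:Add3,r3:7
cycle 6: CDB Mul1=21; stall // r0:Add2,r1:Add1,r2:Add3,r3:7
cycle 7: stall // r0:Add2,r1:Add1,r2:Add3,r3:7
cycle 8: CDB Add2=6; issue ADD r2<-Add2 // r0:6,r1:Add1,r2:Add2,r3:7
cycle 9: issue MUL r3<-Mul1 // r0:6,r1:Add1,r2:Add2,r3:Mul1
cycle 10: issue MUL r0<-Mul2 // r0:Mul2,r1:Add1,r2:Add2,r3:Mul1
cycle 11: CDB Add2=13; issue SUB r0<-Add2 // r0:Add2,r1:Add1,r2:13,r3:Mul1
cycle 12: CDB Add3=19; stall // r0:Add2,r1:Add1,r2:13,r3:Mul1
cycle 13: stall // r0:Add2,r1:Add1,r2:13,r3:Mul1
cycle 14: stall // r0:Add2,r1:Add1,r2:13,r3:Mul1
cycle 15: CDB Add1=13; stall // r0:Add2,r1:13,r2:13,r3:Mul1
cycle 16: stall // r0:Add2,r1:13,r2:13,r3:Mul1
cycle 17: stall // r0:Add2,r1:13,r2:13,r3:Mul1
cycle 18: stall // r0:Add2,r1:13,r2:13,r3:Mul1
cycle 19: CDB Mul1=91; issue MUL r2<-Mul1 // r0:Add2,r1:13,r2:Mul1,r3:91
cycle 20: - // r0:Add2,r1:13,r2:Mul1,r3:91
cycle 21: - // r0:Add2,r1:13,r2:Mul1,r3:91
cycle 22: - // r0:Add2,r1:13,r2:Mul1,r3:91
cycle 23: CDB Mul1=169 // r0:Add2,r1:13,r2:169,r3:91
cycle 24: CDB Mul2=8281 // r0:Add2,r1:13,r2:169,r3:91
cycle 25: - // r0:Add2,r1:13,r2:169,r3:91

STATUS = TAG Add2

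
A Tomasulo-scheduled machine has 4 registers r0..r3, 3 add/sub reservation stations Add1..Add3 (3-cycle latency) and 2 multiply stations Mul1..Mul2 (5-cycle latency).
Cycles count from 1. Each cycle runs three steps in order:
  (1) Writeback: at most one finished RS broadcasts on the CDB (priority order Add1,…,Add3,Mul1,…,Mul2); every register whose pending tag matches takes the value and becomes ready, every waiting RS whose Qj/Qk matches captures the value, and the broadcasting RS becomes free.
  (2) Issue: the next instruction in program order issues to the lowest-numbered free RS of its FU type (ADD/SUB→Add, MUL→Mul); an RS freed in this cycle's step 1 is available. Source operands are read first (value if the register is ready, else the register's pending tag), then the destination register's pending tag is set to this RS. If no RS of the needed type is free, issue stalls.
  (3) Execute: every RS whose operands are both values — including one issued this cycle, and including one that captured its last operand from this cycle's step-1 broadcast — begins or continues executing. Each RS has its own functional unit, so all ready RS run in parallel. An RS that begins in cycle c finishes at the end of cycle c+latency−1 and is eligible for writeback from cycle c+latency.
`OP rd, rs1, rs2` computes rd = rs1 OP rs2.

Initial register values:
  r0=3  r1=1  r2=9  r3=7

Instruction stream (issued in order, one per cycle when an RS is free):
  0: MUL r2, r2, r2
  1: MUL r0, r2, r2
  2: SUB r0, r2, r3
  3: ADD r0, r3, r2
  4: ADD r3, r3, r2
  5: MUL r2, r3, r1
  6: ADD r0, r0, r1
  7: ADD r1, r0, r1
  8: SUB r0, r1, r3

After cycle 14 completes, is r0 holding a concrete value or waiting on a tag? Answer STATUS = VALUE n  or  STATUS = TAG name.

STATUS = TAG Add3

c1: issue MUL r2<-Mul1 | r0:3,r1:1,r2:Mul1,r3:7
c2: issue MUL r0<-Mul2 | r0:Mul2,r1:1,r2:Mul1,r3:7
c3: issue SUB r0<-Add1 | r0:Add1,r1:1,r2:Mul1,r3:7
c4: issue ADD r0<-Add2 | r0:Add2,r1:1,r2:Mul1,r3:7
c5: issue ADD r3<-Add3 | r0:Add2,r1:1,r2:Mul1,r3:Add3
c6: CDB Mul1=81; issue MUL r2<-Mul1 | r0:Add2,r1:1,r2:Mul1,r3:Add3
c7: stall | r0:Add2,r1:1,r2:Mul1,r3:Add3
c8: stall | r0:Add2,r1:1,r2:Mul1,r3:Add3
c9: CDB Add1=74; issue ADD r0<-Add1 | r0:Add1,r1:1,r2:Mul1,r3:Add3
c10: CDB Add2=88; issue ADD r1<-Add2 | r0:Add1,r1:Add2,r2:Mul1,r3:Add3
c11: CDB Add3=88; issue SUB r0<-Add3 | r0:Add3,r1:Add2,r2:Mul1,r3:88
c12: CDB Mul2=6561 | r0:Add3,r1:Add2,r2:Mul1,r3:88
c13: CDB Add1=89 | r0:Add3,r1:Add2,r2:Mul1,r3:88
c14: - | r0:Add3,r1:Add2,r2:Mul1,r3:88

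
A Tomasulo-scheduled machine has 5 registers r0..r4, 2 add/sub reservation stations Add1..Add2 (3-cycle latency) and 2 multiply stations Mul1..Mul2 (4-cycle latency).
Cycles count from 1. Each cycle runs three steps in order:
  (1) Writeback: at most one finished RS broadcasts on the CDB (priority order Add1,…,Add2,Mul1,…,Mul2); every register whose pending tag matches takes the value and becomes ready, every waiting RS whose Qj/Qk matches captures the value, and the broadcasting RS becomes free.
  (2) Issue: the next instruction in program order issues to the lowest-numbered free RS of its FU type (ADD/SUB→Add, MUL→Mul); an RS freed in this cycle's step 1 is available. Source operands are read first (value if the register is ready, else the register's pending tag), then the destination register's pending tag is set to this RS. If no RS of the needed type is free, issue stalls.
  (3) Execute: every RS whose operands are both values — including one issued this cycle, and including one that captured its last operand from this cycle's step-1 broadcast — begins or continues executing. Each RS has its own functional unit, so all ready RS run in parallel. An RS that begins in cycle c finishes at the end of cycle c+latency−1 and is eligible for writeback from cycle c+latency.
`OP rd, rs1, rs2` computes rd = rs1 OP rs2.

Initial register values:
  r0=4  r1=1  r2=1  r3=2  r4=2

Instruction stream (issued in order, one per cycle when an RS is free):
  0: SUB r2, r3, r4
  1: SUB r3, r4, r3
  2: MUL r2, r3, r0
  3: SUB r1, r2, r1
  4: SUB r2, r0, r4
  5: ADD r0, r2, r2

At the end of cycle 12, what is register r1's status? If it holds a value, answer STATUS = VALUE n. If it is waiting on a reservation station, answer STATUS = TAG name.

STATUS = VALUE -1

c1: issue SUB r2<-Add1 | r0:4,r1:1,r2:Add1,r3:2,r4:2
c2: issue SUB r3<-Add2 | r0:4,r1:1,r2:Add1,r3:Add2,r4:2
c3: issue MUL r2<-Mul1 | r0:4,r1:1,r2:Mul1,r3:Add2,r4:2
c4: CDB Add1=0; issue SUB r1<-Add1 | r0:4,r1:Add1,r2:Mul1,r3:Add2,r4:2
c5: CDB Add2=0; issue SUB r2<-Add2 | r0:4,r1:Add1,r2:Add2,r3:0,r4:2
c6: stall | r0:4,r1:Add1,r2:Add2,r3:0,r4:2
c7: stall | r0:4,r1:Add1,r2:Add2,r3:0,r4:2
c8: CDB Add2=2; issue ADD r0<-Add2 | r0:Add2,r1:Add1,r2:2,r3:0,r4:2
c9: CDB Mul1=0 | r0:Add2,r1:Add1,r2:2,r3:0,r4:2
c10: - | r0:Add2,r1:Add1,r2:2,r3:0,r4:2
c11: CDB Add2=4 | r0:4,r1:Add1,r2:2,r3:0,r4:2
c12: CDB Add1=-1 | r0:4,r1:-1,r2:2,r3:0,r4:2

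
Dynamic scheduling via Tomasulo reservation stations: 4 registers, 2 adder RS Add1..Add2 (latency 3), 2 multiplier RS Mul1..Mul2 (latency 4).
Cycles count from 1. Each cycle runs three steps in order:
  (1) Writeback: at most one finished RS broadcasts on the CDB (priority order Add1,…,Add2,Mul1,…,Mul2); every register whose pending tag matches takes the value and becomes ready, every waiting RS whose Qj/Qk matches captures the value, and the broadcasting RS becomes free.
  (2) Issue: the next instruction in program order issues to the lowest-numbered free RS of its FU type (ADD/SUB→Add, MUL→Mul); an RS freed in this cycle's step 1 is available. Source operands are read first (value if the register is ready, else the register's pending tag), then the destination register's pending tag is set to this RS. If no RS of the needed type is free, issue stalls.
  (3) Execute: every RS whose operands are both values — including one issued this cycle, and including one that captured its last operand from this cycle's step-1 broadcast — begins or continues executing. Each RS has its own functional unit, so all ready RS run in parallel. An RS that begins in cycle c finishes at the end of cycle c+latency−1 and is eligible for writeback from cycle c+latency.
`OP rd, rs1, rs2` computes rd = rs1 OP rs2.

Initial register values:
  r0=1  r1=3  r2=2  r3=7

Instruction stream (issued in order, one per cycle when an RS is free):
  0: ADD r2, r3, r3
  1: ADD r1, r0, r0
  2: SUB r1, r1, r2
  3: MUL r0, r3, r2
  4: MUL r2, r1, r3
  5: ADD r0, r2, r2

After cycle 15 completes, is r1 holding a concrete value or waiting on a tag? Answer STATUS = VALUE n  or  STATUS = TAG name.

c1: issue ADD r2<-Add1 | r0:1,r1:3,r2:Add1,r3:7
c2: issue ADD r1<-Add2 | r0:1,r1:Add2,r2:Add1,r3:7
c3: stall | r0:1,r1:Add2,r2:Add1,r3:7
c4: CDB Add1=14; issue SUB r1<-Add1 | r0:1,r1:Add1,r2:14,r3:7
c5: CDB Add2=2; issue MUL r0<-Mul1 | r0:Mul1,r1:Add1,r2:14,r3:7
c6: issue MUL r2<-Mul2 | r0:Mul1,r1:Add1,r2:Mul2,r3:7
c7: issue ADD r0<-Add2 | r0:Add2,r1:Add1,r2:Mul2,r3:7
c8: CDB Add1=-12 | r0:Add2,r1:-12,r2:Mul2,r3:7
c9: CDB Mul1=98 | r0:Add2,r1:-12,r2:Mul2,r3:7
c10: - | r0:Add2,r1:-12,r2:Mul2,r3:7
c11: - | r0:Add2,r1:-12,r2:Mul2,r3:7
c12: CDB Mul2=-84 | r0:Add2,r1:-12,r2:-84,r3:7
c13: - | r0:Add2,r1:-12,r2:-84,r3:7
c14: - | r0:Add2,r1:-12,r2:-84,r3:7
c15: CDB Add2=-168 | r0:-168,r1:-12,r2:-84,r3:7

STATUS = VALUE -12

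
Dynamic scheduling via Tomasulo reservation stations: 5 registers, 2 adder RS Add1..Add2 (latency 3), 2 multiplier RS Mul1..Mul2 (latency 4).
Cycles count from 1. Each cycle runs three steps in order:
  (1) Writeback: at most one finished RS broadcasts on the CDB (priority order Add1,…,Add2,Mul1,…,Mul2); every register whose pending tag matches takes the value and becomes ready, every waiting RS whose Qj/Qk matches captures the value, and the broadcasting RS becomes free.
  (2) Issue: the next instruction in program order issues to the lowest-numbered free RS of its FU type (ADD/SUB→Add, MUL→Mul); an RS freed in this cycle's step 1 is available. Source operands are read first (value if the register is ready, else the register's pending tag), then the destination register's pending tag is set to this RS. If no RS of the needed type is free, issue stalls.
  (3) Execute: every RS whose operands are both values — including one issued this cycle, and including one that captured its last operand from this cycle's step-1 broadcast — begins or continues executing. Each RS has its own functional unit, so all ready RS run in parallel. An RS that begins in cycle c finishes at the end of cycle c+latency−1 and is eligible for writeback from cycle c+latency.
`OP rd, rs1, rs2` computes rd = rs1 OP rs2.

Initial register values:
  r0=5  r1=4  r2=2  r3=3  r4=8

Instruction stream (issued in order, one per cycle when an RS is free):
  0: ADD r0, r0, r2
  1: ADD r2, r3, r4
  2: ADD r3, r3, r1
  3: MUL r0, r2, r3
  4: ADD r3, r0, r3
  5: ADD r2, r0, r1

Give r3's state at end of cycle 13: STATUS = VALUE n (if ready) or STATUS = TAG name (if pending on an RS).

STATUS = TAG Add2

cycle 1: issue ADD r0<-Add1 // r0:Add1,r1:4,r2:2,r3:3,r4:8
cycle 2: issue ADD r2<-Add2 // r0:Add1,r1:4,r2:Add2,r3:3,r4:8
cycle 3: stall // r0:Add1,r1:4,r2:Add2,r3:3,r4:8
cycle 4: CDB Add1=7; issue ADD r3<-Add1 // r0:7,r1:4,r2:Add2,r3:Add1,r4:8
cycle 5: CDB Add2=11; issue MUL r0<-Mul1 // r0:Mul1,r1:4,r2:11,r3:Add1,r4:8
cycle 6: issue ADD r3<-Add2 // r0:Mul1,r1:4,r2:11,r3:Add2,r4:8
cycle 7: CDB Add1=7; issue ADD r2<-Add1 // r0:Mul1,r1:4,r2:Add1,r3:Add2,r4:8
cycle 8: - // r0:Mul1,r1:4,r2:Add1,r3:Add2,r4:8
cycle 9: - // r0:Mul1,r1:4,r2:Add1,r3:Add2,r4:8
cycle 10: - // r0:Mul1,r1:4,r2:Add1,r3:Add2,r4:8
cycle 11: CDB Mul1=77 // r0:77,r1:4,r2:Add1,r3:Add2,r4:8
cycle 12: - // r0:77,r1:4,r2:Add1,r3:Add2,r4:8
cycle 13: - // r0:77,r1:4,r2:Add1,r3:Add2,r4:8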